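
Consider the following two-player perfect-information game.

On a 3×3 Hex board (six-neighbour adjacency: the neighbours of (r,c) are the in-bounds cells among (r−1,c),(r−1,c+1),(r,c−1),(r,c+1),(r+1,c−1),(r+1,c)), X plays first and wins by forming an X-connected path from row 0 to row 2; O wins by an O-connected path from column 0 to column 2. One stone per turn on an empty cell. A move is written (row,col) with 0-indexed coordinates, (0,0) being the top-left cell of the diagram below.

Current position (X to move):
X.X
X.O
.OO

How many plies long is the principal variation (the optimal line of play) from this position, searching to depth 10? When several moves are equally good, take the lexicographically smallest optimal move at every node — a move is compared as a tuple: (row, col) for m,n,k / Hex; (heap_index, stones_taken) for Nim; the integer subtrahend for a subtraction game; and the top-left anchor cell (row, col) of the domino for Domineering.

PV length from [X.X/X.O/.OO]: 1 ply

p1 X@[X.X/X.O/.OO]: (0,1)[XXX/X.O/.OO]-1 (1,1)[X.X/XXO/.OO]-1 (2,0)[X.X/X.O/XOO]+1*
p2 O@[X.X/X.O/XOO] terminal -1; root [X.X/X.O/.OO] d10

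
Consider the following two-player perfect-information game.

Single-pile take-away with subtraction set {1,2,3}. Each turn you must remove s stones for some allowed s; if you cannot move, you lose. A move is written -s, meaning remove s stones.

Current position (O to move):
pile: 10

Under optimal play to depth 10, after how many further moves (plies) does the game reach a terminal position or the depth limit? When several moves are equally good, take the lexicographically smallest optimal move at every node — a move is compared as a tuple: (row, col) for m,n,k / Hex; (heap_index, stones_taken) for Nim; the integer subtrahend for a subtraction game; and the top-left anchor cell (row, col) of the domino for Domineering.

[10] O move#1: -1:-1/9, -2:+1/8*, -3:-1/7
[8] X move#2: -1:-1/7*, -2:-1/6, -3:-1/5
[7] O move#3: -1:-1/6, -2:-1/5, -3:+1/4*
[4] X move#4: -1:-1/3*, -2:-1/2, -3:-1/1
[3] O move#5: -1:-1/2, -2:-1/1, -3:+1/0*
[0] end (terminal -1, X#6); searched 10 to 10

PV length from [10]: 5 plies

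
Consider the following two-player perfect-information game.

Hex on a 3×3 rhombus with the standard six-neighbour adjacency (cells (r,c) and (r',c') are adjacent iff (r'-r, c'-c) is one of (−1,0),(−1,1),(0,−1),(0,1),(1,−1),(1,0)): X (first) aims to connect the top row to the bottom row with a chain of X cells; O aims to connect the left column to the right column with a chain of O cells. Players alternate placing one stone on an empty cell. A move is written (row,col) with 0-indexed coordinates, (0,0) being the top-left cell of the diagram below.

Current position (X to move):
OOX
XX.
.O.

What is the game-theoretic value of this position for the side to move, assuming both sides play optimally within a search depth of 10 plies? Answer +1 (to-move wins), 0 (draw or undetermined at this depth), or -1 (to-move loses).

value(OOX/XX./.O., X) = +1

ply 1, X at OOX/XX./.O. | (1,2)=+1→OOX/XXX/.O.*; (2,0)=+1→OOX/XX./XO.; (2,2)=+1→OOX/XX./.OX
ply 2, O at OOX/XXX/.O. | (2,0)=-1→OOX/XXX/OO.*; (2,2)=-1→OOX/XXX/.OO
ply 3, X at OOX/XXX/OO. | (2,2)=+1→OOX/XXX/OOX*
ply 4: OOX/XXX/OOX is terminal -1 (O); from OOX/XX./.O. depth 10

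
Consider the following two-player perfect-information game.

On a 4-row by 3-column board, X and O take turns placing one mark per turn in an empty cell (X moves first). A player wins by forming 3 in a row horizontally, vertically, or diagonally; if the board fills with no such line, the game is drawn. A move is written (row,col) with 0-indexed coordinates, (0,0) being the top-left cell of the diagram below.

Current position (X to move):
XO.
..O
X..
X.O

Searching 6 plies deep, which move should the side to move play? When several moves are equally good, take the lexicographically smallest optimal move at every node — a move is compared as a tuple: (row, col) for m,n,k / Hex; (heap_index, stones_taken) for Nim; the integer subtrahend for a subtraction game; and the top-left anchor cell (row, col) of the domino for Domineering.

X's best at [XO./..O/X../X.O]: (1,0)

ply 1, X at XO./..O/X../X.O | (0,2)=-1→XOX/..O/X../X.O; (1,0)=+1→XO./X.O/X../X.O*; (1,1)=-1→XO./.XO/X../X.O; (2,1)=-1→XO./..O/XX./X.O; (2,2)=+1→XO./..O/X.X/X.O; (3,1)=-1→XO./..O/X../XXO
ply 2: XO./X.O/X../X.O is terminal -1 (O); from XO./..O/X../X.O depth 6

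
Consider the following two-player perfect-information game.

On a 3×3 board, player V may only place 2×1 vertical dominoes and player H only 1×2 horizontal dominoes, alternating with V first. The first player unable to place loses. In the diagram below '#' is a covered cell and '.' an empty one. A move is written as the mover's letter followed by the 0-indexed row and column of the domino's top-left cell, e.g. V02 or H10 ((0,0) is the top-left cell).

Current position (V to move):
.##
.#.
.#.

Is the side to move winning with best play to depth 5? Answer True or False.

V winning at [.##/.#./.#.]: True

ply 1, V at .##/.#./.#. | V00=+1→###/##./.#.*; V10=+1→.##/##./##.; V12=+1→.##/.##/.##
ply 2: ###/##./.#. is terminal -1 (H); from .##/.#./.#. depth 5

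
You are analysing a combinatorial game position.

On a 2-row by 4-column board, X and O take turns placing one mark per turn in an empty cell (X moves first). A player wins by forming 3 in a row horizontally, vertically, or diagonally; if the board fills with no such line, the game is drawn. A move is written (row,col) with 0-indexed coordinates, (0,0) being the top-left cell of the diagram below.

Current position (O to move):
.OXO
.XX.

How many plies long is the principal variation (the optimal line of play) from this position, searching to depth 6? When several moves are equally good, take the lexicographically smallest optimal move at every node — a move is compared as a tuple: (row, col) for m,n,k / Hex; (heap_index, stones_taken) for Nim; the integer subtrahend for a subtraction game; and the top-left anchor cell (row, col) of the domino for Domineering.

PV length from [.OXO/.XX.]: 2 plies

ply 1, O at .OXO/.XX. | (0,0)=-1→OOXO/.XX.*; (1,0)=-1→.OXO/OXX.; (1,3)=-1→.OXO/.XXO
ply 2, X at OOXO/.XX. | (1,0)=+1→OOXO/XXX.*; (1,3)=+1→OOXO/.XXX
ply 3: OOXO/XXX. is terminal -1 (O); from .OXO/.XX. depth 6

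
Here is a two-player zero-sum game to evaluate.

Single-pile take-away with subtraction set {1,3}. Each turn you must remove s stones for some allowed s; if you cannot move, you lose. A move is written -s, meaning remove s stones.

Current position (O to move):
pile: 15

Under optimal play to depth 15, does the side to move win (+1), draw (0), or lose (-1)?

[15] O move#1: -1:+1/14*, -3:+1/12
[14] X move#2: -1:-1/13*, -3:-1/11
[13] O move#3: -1:+1/12*, -3:+1/10
[12] X move#4: -1:-1/11*, -3:-1/9
[11] O move#5: -1:+1/10*, -3:+1/8
[10] X move#6: -1:-1/9*, -3:-1/7
[9] O move#7: -1:+1/8*, -3:+1/6
[8] X move#8: -1:-1/7*, -3:-1/5
[7] O move#9: -1:+1/6*, -3:+1/4
[6] X move#10: -1:-1/5*, -3:-1/3
[5] O move#11: -1:+1/4*, -3:+1/2
[4] X move#12: -1:-1/3*, -3:-1/1
[3] O move#13: -1:+1/2*, -3:+1/0
[2] X move#14: -1:-1/1*
[1] O move#15: -1:+1/0*
[0] end (terminal -1, X#16); searched 15 to 15

value(15, O) = +1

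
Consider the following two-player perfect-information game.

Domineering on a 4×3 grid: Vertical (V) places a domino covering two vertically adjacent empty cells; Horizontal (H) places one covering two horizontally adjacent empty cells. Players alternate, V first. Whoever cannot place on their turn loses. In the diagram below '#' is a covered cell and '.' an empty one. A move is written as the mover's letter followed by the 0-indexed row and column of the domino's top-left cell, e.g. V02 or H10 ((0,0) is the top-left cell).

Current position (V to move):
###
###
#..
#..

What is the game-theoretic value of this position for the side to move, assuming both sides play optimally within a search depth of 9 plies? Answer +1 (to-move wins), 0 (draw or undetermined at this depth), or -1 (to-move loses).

value(###/###/#../#.., V) = +1

[###/###/#../#..] V move#1: V21:+1/###/###/##./##.*, V22:+1/###/###/#.#/#.#
[###/###/##./##.] end (terminal -1, H#2); searched ###/###/#../#.. to 9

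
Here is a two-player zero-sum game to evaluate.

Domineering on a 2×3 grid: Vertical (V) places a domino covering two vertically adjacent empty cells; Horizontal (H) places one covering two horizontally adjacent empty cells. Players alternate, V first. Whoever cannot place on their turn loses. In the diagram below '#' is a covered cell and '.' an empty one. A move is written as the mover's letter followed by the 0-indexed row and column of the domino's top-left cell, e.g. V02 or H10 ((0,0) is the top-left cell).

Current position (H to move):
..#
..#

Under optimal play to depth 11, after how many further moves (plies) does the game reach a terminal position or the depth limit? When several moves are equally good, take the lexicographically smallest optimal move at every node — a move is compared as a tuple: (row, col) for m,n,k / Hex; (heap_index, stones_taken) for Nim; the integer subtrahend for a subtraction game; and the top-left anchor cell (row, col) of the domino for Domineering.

PV length from [..#/..#]: 1 ply

[..#/..#] H move#1: H00:+1/###/..#*, H10:+1/..#/###
[###/..#] end (terminal -1, V#2); searched ..#/..# to 11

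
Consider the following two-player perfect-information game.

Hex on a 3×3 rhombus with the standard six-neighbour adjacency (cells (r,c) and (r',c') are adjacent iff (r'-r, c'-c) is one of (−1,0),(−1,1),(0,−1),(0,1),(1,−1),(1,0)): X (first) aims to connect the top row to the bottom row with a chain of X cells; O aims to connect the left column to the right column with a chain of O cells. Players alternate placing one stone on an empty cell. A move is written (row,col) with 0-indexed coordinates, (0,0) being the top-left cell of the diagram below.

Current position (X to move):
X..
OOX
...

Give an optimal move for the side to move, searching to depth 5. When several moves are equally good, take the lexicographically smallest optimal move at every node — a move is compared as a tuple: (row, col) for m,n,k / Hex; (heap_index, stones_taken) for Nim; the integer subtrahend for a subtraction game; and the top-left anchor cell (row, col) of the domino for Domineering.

X's best at [X../OOX/...]: (0,2)

ply 1, X at X../OOX/... | (0,1)=-1→XX./OOX/...; (0,2)=+1→X.X/OOX/...*; (2,0)=-1→X../OOX/X..; (2,1)=-1→X../OOX/.X.; (2,2)=-1→X../OOX/..X
ply 2, O at X.X/OOX/... | (0,1)=-1→XOX/OOX/...*; (2,0)=-1→X.X/OOX/O..; (2,1)=-1→X.X/OOX/.O.; (2,2)=-1→X.X/OOX/..O
ply 3, X at XOX/OOX/... | (2,0)=+1→XOX/OOX/X..*; (2,1)=+1→XOX/OOX/.X.; (2,2)=+1→XOX/OOX/..X
ply 4, O at XOX/OOX/X.. | (2,1)=-1→XOX/OOX/XO.*; (2,2)=-1→XOX/OOX/X.O
ply 5, X at XOX/OOX/XO. | (2,2)=+1→XOX/OOX/XOX*
ply 6: XOX/OOX/XOX is terminal -1 (O); from X../OOX/... depth 5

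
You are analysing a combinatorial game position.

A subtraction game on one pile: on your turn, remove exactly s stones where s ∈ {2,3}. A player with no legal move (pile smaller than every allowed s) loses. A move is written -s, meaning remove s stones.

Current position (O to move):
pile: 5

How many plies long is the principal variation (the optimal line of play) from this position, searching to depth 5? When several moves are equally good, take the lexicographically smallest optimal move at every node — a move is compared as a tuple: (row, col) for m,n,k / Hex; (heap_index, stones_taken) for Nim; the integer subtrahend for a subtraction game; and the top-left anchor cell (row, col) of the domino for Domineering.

PV length from [5]: 2 plies

[5] O move#1: -2:-1/3*, -3:-1/2
[3] X move#2: -2:+1/1*, -3:+1/0
[1] end (terminal -1, O#3); searched 5 to 5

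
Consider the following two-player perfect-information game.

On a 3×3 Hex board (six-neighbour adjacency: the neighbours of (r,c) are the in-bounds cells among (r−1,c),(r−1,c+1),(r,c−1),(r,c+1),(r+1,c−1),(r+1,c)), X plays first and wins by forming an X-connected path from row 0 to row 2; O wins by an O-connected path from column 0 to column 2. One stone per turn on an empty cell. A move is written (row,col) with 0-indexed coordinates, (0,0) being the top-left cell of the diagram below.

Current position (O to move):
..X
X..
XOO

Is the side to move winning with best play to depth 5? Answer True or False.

O winning at [..X/X../XOO]: False

ply 1, O at ..X/X../XOO | (0,0)=-1→O.X/X../XOO*; (0,1)=-1→.OX/X../XOO; (1,1)=-1→..X/XO./XOO; (1,2)=-1→..X/X.O/XOO
ply 2, X at O.X/X../XOO | (0,1)=+1→OXX/X../XOO*; (1,1)=+1→O.X/XX./XOO; (1,2)=+1→O.X/X.X/XOO
ply 3: OXX/X../XOO is terminal -1 (O); from ..X/X../XOO depth 5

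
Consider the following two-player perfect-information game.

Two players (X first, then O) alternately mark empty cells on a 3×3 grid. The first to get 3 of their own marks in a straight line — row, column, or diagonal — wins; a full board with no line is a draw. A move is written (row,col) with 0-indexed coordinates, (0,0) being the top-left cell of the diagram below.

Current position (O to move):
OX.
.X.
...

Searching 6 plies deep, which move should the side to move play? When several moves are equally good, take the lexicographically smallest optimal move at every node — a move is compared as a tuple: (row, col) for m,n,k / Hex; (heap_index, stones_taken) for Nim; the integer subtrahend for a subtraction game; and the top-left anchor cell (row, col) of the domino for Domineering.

O's best at [OX./.X./...]: (2,1)

ply 1, O at OX./.X./... | (0,2)=-1→OXO/.X./...; (1,0)=-1→OX./OX./...; (1,2)=-1→OX./.XO/...; (2,0)=-1→OX./.X./O..; (2,1)=+0→OX./.X./.O.*; (2,2)=-1→OX./.X./..O
ply 2, X at OX./.X./.O. | (0,2)=-1→OXX/.X./.O.; (1,0)=+0→OX./XX./.O.*; (1,2)=+0→OX./.XX/.O.; (2,0)=+0→OX./.X./XO.; (2,2)=+0→OX./.X./.OX
ply 3, O at OX./XX./.O. | (0,2)=-1→OXO/XX./.O.; (1,2)=+0→OX./XXO/.O.*; (2,0)=-1→OX./XX./OO.; (2,2)=-1→OX./XX./.OO
ply 4, X at OX./XXO/.O. | (0,2)=+0→OXX/XXO/.O.*; (2,0)=+0→OX./XXO/XO.; (2,2)=+0→OX./XXO/.OX
ply 5, O at OXX/XXO/.O. | (2,0)=+0→OXX/XXO/OO.*; (2,2)=-1→OXX/XXO/.OO
ply 6, X at OXX/XXO/OO. | (2,2)=+0→OXX/XXO/OOX*
ply 7: OXX/XXO/OOX is terminal +0 (O); from OX./.X./... depth 6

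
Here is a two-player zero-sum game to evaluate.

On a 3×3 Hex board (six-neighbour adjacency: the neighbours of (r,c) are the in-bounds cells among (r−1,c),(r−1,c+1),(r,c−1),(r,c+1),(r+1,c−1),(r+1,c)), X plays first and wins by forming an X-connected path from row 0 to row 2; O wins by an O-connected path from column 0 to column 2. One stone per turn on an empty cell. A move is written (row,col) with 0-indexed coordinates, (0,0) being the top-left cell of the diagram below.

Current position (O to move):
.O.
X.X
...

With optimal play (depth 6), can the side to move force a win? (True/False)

O winning at [.O./X.X/...]: False

[.O./X.X/...] O move#1: (0,0):-1/OO./X.X/...*, (0,2):-1/.OO/X.X/..., (1,1):-1/.O./XOX/..., (2,0):-1/.O./X.X/O.., (2,1):-1/.O./X.X/.O., (2,2):-1/.O./X.X/..O
[OO./X.X/...] X move#2: (0,2):+1/OOX/X.X/...*, (1,1):-1/OO./XXX/..., (2,0):-1/OO./X.X/X.., (2,1):-1/OO./X.X/.X., (2,2):-1/OO./X.X/..X
[OOX/X.X/...] O move#3: (1,1):-1/OOX/XOX/...*, (2,0):-1/OOX/X.X/O.., (2,1):-1/OOX/X.X/.O., (2,2):-1/OOX/X.X/..O
[OOX/XOX/...] X move#4: (2,0):+1/OOX/XOX/X..*, (2,1):+1/OOX/XOX/.X., (2,2):+1/OOX/XOX/..X
[OOX/XOX/X..] O move#5: (2,1):-1/OOX/XOX/XO.*, (2,2):-1/OOX/XOX/X.O
[OOX/XOX/XO.] X move#6: (2,2):+1/OOX/XOX/XOX*
[OOX/XOX/XOX] end (terminal -1, O#7); searched .O./X.X/... to 6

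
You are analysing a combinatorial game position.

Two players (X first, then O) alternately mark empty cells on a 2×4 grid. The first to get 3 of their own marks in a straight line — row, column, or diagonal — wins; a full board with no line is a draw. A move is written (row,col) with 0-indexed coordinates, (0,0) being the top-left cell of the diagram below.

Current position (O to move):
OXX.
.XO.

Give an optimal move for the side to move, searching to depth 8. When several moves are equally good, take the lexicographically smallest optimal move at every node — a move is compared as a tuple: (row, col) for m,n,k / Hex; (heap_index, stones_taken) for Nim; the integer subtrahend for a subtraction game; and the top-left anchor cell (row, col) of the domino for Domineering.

O's best at [OXX./.XO.]: (0,3)

p1 O@[OXX./.XO.]: (0,3)[OXXO/.XO.]+0* (1,0)[OXX./OXO.]-1 (1,3)[OXX./.XOO]-1
p2 X@[OXXO/.XO.]: (1,0)[OXXO/XXO.]+0* (1,3)[OXXO/.XOX]+0
p3 O@[OXXO/XXO.]: (1,3)[OXXO/XXOO]+0*
p4 X@[OXXO/XXOO] terminal +0; root [OXX./.XO.] d8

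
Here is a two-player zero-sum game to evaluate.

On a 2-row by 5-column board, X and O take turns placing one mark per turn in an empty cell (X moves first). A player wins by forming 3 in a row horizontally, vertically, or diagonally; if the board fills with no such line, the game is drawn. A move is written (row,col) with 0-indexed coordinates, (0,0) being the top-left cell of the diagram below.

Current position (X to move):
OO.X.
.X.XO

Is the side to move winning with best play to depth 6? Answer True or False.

X winning at [OO.X./.X.XO]: True

ply 1, X at OO.X./.X.XO | (0,2)=+1→OOXX./.X.XO*; (0,4)=-1→OO.XX/.X.XO; (1,0)=-1→OO.X./XX.XO; (1,2)=+1→OO.X./.XXXO
ply 2, O at OOXX./.X.XO | (0,4)=-1→OOXXO/.X.XO*; (1,0)=-1→OOXX./OX.XO; (1,2)=-1→OOXX./.XOXO
ply 3, X at OOXXO/.X.XO | (1,0)=+0→OOXXO/XX.XO; (1,2)=+1→OOXXO/.XXXO*
ply 4: OOXXO/.XXXO is terminal -1 (O); from OO.X./.X.XO depth 6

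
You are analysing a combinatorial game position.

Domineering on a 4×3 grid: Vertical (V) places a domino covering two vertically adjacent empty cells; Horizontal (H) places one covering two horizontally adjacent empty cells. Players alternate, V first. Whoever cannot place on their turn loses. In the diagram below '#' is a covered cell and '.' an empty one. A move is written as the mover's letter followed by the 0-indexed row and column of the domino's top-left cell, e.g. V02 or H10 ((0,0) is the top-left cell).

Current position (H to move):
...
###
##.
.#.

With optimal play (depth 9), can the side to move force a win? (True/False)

[.../###/##./.#.] H move#1: H00:-1/##./###/##./.#.*, H01:-1/.##/###/##./.#.
[##./###/##./.#.] V move#2: V22:+1/##./###/###/.##*
[##./###/###/.##] end (terminal -1, H#3); searched .../###/##./.#. to 9

H winning at [.../###/##./.#.]: False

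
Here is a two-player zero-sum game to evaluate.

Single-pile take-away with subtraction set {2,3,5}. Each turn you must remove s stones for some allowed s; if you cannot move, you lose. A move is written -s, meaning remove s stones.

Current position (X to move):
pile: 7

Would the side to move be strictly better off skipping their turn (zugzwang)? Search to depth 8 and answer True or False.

p1 X@[7]: -2[5]-1* -3[4]-1 -5[2]-1
p2 O@[5]: -2[3]-1 -3[2]-1 -5[0]+1*
p3 X@[0] terminal -1; root [7] d8
suppose X passes — search the same position with O to move:
pass> p1 O@[7]: -2[5]-1* -3[4]-1 -5[2]-1
pass> p2 X@[5]: -2[3]-1 -3[2]-1 -5[0]+1*
pass> p3 O@[0] terminal -1; root [7] d8
for X: play -1, pass +1

zugzwang(7, X) = True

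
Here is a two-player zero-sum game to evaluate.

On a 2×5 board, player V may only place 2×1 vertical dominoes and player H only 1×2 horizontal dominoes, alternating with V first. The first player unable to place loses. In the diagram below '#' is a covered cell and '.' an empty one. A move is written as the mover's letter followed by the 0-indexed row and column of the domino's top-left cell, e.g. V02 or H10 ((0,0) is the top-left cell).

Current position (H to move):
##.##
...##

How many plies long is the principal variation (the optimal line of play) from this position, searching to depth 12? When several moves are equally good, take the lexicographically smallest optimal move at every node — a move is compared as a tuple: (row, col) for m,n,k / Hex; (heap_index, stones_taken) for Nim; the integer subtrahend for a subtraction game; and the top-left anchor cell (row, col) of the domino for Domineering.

PV length from [##.##/...##]: 1 ply

ply 1, H at ##.##/...## | H10=-1→##.##/##.##; H11=+1→##.##/.####*
ply 2: ##.##/.#### is terminal -1 (V); from ##.##/...## depth 12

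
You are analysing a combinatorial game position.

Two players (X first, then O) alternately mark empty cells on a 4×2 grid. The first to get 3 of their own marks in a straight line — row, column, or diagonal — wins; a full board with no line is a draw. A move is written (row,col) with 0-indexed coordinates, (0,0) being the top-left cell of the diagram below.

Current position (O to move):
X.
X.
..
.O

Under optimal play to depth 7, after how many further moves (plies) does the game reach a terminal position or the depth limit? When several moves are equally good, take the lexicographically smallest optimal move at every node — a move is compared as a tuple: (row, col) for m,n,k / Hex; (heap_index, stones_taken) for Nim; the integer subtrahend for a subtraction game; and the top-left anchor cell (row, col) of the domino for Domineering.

[X./X./../.O] O move#1: (0,1):-1/XO/X./../.O, (1,1):-1/X./XO/../.O, (2,0):+0/X./X./O./.O*, (2,1):-1/X./X./.O/.O, (3,0):-1/X./X./../OO
[X./X./O./.O] X move#2: (0,1):+0/XX/X./O./.O*, (1,1):+0/X./XX/O./.O, (2,1):+0/X./X./OX/.O, (3,0):+0/X./X./O./XO
[XX/X./O./.O] O move#3: (1,1):+0/XX/XO/O./.O*, (2,1):+0/XX/X./OO/.O, (3,0):+0/XX/X./O./OO
[XX/XO/O./.O] X move#4: (2,1):+0/XX/XO/OX/.O*, (3,0):-1/XX/XO/O./XO
[XX/XO/OX/.O] O move#5: (3,0):+0/XX/XO/OX/OO*
[XX/XO/OX/OO] end (terminal +0, X#6); searched X./X./../.O to 7

PV length from [X./X./../.O]: 5 plies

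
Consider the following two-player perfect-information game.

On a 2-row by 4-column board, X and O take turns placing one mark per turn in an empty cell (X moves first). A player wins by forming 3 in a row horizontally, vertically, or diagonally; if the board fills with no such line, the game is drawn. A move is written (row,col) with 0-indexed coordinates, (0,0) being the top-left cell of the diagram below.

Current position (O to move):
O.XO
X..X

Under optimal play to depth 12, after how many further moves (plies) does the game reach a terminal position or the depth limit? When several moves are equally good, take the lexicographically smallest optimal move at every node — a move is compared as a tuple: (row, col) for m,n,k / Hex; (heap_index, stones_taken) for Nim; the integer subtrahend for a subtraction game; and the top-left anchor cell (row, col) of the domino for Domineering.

PV length from [O.XO/X..X]: 3 plies

p1 O@[O.XO/X..X]: (0,1)[OOXO/X..X]+0* (1,1)[O.XO/XO.X]+0 (1,2)[O.XO/X.OX]+0
p2 X@[OOXO/X..X]: (1,1)[OOXO/XX.X]+0* (1,2)[OOXO/X.XX]+0
p3 O@[OOXO/XX.X]: (1,2)[OOXO/XXOX]+0*
p4 X@[OOXO/XXOX] terminal +0; root [O.XO/X..X] d12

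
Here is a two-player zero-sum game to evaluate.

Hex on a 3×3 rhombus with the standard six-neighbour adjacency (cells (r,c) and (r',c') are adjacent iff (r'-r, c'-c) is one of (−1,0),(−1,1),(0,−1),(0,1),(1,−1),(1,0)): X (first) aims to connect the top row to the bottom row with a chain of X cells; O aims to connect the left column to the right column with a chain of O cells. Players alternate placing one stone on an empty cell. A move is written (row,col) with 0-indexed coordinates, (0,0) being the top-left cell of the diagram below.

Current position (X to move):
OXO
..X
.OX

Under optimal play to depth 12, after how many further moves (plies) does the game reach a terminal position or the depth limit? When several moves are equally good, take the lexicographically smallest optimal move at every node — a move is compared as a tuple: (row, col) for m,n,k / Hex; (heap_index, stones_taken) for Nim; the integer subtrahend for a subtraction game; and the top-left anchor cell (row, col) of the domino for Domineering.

ply 1, X at OXO/..X/.OX | (1,0)=+1→OXO/X.X/.OX*; (1,1)=+1→OXO/.XX/.OX; (2,0)=+1→OXO/..X/XOX
ply 2, O at OXO/X.X/.OX | (1,1)=-1→OXO/XOX/.OX*; (2,0)=-1→OXO/X.X/OOX
ply 3, X at OXO/XOX/.OX | (2,0)=+1→OXO/XOX/XOX*
ply 4: OXO/XOX/XOX is terminal -1 (O); from OXO/..X/.OX depth 12

PV length from [OXO/..X/.OX]: 3 plies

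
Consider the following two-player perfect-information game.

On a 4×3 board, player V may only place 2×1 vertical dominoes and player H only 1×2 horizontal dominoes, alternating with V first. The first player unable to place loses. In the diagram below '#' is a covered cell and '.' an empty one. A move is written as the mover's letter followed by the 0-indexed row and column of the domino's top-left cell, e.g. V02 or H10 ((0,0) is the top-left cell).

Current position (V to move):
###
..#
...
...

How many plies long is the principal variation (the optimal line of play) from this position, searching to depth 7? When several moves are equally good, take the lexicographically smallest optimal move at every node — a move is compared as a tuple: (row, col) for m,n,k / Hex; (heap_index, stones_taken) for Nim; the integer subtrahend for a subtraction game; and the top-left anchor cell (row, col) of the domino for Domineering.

PV length from [###/..#/.../...]: 3 plies

p1 V@[###/..#/.../...]: V10[###/#.#/#../...]-1 V11[###/.##/.#./...]+1* V20[###/..#/#../#..]-1 V21[###/..#/.#./.#.]+1 V22[###/..#/..#/..#]-1
p2 H@[###/.##/.#./...]: H30[###/.##/.#./##.]-1* H31[###/.##/.#./.##]-1
p3 V@[###/.##/.#./##.]: V10[###/###/##./##.]+1* V22[###/.##/.##/###]+1
p4 H@[###/###/##./##.] terminal -1; root [###/..#/.../...] d7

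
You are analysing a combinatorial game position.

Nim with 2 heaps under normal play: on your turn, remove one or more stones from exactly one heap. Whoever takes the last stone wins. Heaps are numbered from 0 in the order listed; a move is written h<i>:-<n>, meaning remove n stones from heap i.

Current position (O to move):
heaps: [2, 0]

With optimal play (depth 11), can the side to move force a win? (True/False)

O winning at [(2,0)]: True

ply 1, O at (2,0) | h0:-1=-1→(1,0); h0:-2=+1→(0,0)*
ply 2: (0,0) is terminal -1 (X); from (2,0) depth 11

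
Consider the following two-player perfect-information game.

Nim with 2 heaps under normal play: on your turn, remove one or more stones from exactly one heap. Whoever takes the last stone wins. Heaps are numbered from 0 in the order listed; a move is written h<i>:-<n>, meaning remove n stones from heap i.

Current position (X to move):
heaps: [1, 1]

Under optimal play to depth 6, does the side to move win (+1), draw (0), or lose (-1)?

value((1,1), X) = -1

p1 X@[(1,1)]: h0:-1[(0,1)]-1* h1:-1[(1,0)]-1
p2 O@[(0,1)]: h1:-1[(0,0)]+1*
p3 X@[(0,0)] terminal -1; root [(1,1)] d6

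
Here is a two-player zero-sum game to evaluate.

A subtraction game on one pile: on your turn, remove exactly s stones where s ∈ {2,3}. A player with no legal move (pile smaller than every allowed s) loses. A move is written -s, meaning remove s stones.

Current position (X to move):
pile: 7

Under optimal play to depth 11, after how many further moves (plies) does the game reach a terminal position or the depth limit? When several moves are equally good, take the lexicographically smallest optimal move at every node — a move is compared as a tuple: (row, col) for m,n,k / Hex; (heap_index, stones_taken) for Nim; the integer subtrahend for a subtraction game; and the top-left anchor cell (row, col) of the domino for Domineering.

PV length from [7]: 3 plies

[7] X move#1: -2:+1/5*, -3:-1/4
[5] O move#2: -2:-1/3*, -3:-1/2
[3] X move#3: -2:+1/1*, -3:+1/0
[1] end (terminal -1, O#4); searched 7 to 11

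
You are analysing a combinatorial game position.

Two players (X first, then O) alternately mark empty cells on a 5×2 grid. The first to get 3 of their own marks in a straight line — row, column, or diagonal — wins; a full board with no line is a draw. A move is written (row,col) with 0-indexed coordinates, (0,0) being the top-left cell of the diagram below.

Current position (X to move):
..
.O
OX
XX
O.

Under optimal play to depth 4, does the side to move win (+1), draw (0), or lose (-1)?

value(../.O/OX/XX/O., X) = +1

[../.O/OX/XX/O.] X move#1: (0,0):+0/X./.O/OX/XX/O., (0,1):+0/.X/.O/OX/XX/O., (1,0):+0/../XO/OX/XX/O., (4,1):+1/../.O/OX/XX/OX*
[../.O/OX/XX/OX] end (terminal -1, O#2); searched ../.O/OX/XX/O. to 4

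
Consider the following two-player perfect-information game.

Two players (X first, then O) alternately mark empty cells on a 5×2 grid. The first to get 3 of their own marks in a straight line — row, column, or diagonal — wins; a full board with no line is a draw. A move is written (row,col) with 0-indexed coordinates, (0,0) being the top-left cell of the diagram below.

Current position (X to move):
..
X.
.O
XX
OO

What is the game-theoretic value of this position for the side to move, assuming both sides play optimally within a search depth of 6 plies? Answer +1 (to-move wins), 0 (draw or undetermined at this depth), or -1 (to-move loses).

value(../X./.O/XX/OO, X) = +1

p1 X@[../X./.O/XX/OO]: (0,0)[X./X./.O/XX/OO]+0 (0,1)[.X/X./.O/XX/OO]+0 (1,1)[../XX/.O/XX/OO]+0 (2,0)[../X./XO/XX/OO]+1*
p2 O@[../X./XO/XX/OO] terminal -1; root [../X./.O/XX/OO] d6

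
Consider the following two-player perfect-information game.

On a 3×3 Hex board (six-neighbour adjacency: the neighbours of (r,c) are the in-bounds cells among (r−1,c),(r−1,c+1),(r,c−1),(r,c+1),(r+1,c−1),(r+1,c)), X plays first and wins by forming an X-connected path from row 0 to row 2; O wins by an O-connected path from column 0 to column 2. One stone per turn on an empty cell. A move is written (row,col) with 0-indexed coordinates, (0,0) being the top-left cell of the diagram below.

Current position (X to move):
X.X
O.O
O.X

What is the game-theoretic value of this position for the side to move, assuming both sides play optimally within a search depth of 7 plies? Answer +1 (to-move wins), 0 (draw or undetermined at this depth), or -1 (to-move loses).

p1 X@[X.X/O.O/O.X]: (0,1)[XXX/O.O/O.X]-1* (1,1)[X.X/OXO/O.X]-1 (2,1)[X.X/O.O/OXX]-1
p2 O@[XXX/O.O/O.X]: (1,1)[XXX/OOO/O.X]+1* (2,1)[XXX/O.O/OOX]+1
p3 X@[XXX/OOO/O.X] terminal -1; root [X.X/O.O/O.X] d7

value(X.X/O.O/O.X, X) = -1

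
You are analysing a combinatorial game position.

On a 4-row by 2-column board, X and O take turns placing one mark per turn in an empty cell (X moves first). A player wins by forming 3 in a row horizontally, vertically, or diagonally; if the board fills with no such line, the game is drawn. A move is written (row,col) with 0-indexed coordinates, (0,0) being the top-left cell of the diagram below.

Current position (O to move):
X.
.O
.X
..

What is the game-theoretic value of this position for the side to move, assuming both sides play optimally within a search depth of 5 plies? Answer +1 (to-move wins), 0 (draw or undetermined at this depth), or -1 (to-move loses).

p1 O@[X./.O/.X/..]: (0,1)[XO/.O/.X/..]+0* (1,0)[X./OO/.X/..]+0 (2,0)[X./.O/OX/..]+0 (3,0)[X./.O/.X/O.]+0 (3,1)[X./.O/.X/.O]+0
p2 X@[XO/.O/.X/..]: (1,0)[XO/XO/.X/..]+0* (2,0)[XO/.O/XX/..]+0 (3,0)[XO/.O/.X/X.]+0 (3,1)[XO/.O/.X/.X]+0
p3 O@[XO/XO/.X/..]: (2,0)[XO/XO/OX/..]+0* (3,0)[XO/XO/.X/O.]-1 (3,1)[XO/XO/.X/.O]-1
p4 X@[XO/XO/OX/..]: (3,0)[XO/XO/OX/X.]+0* (3,1)[XO/XO/OX/.X]+0
p5 O@[XO/XO/OX/X.]: (3,1)[XO/XO/OX/XO]+0*
p6 X@[XO/XO/OX/XO] terminal +0; root [X./.O/.X/..] d5

value(X./.O/.X/.., O) = 0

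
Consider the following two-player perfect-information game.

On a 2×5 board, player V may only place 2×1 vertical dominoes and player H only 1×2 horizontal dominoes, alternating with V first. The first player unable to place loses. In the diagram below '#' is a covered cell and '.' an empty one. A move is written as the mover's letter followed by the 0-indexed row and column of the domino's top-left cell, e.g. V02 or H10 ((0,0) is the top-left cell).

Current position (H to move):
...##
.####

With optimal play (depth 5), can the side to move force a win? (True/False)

ply 1, H at ...##/.#### | H00=+1→##.##/.####*; H01=-1→.####/.####
ply 2: ##.##/.#### is terminal -1 (V); from ...##/.#### depth 5

H winning at [...##/.####]: True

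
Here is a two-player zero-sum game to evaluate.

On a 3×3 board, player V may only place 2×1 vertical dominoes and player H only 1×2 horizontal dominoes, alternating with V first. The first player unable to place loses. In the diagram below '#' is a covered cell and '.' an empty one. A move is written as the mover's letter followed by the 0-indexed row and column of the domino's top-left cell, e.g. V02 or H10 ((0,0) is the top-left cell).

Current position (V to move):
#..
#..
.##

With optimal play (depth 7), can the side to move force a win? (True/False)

V winning at [#../#../.##]: True

[#../#../.##] V move#1: V01:+1/##./##./.##*, V02:+1/#.#/#.#/.##
[##./##./.##] end (terminal -1, H#2); searched #../#../.## to 7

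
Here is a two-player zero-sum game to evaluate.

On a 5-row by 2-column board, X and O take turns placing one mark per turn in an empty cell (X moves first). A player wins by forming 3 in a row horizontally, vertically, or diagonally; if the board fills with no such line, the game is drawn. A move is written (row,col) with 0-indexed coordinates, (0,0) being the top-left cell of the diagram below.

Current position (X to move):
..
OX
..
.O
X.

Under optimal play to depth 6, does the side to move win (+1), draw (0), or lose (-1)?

value(../OX/../.O/X., X) = 0

p1 X@[../OX/../.O/X.]: (0,0)[X./OX/../.O/X.]+0* (0,1)[.X/OX/../.O/X.]-1 (2,0)[../OX/X./.O/X.]+0 (2,1)[../OX/.X/.O/X.]+0 (3,0)[../OX/../XO/X.]+0 (4,1)[../OX/../.O/XX]-1
p2 O@[X./OX/../.O/X.]: (0,1)[XO/OX/../.O/X.]+0* (2,0)[X./OX/O./.O/X.]+0 (2,1)[X./OX/.O/.O/X.]+0 (3,0)[X./OX/../OO/X.]+0 (4,1)[X./OX/../.O/XO]+0
p3 X@[XO/OX/../.O/X.]: (2,0)[XO/OX/X./.O/X.]+0* (2,1)[XO/OX/.X/.O/X.]+0 (3,0)[XO/OX/../XO/X.]+0 (4,1)[XO/OX/../.O/XX]+0
p4 O@[XO/OX/X./.O/X.]: (2,1)[XO/OX/XO/.O/X.]-1 (3,0)[XO/OX/X./OO/X.]+0* (4,1)[XO/OX/X./.O/XO]-1
p5 X@[XO/OX/X./OO/X.]: (2,1)[XO/OX/XX/OO/X.]+0* (4,1)[XO/OX/X./OO/XX]+0
p6 O@[XO/OX/XX/OO/X.]: (4,1)[XO/OX/XX/OO/XO]+0*
p7 X@[XO/OX/XX/OO/XO] terminal +0; root [../OX/../.O/X.] d6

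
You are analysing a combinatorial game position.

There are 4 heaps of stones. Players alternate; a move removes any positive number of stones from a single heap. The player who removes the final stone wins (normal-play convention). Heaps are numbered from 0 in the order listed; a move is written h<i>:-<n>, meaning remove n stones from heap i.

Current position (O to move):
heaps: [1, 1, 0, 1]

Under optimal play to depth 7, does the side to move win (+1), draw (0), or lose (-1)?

p1 O@[(1,1,0,1)]: h0:-1[(0,1,0,1)]+1* h1:-1[(1,0,0,1)]+1 h3:-1[(1,1,0,0)]+1
p2 X@[(0,1,0,1)]: h1:-1[(0,0,0,1)]-1* h3:-1[(0,1,0,0)]-1
p3 O@[(0,0,0,1)]: h3:-1[(0,0,0,0)]+1*
p4 X@[(0,0,0,0)] terminal -1; root [(1,1,0,1)] d7

value((1,1,0,1), O) = +1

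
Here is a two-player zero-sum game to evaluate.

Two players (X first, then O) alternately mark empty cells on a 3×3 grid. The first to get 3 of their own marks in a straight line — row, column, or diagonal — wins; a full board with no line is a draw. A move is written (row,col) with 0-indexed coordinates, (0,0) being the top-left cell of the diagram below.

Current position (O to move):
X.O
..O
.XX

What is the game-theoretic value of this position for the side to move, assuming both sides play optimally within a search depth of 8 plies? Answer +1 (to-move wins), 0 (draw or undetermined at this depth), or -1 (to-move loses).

[X.O/..O/.XX] O move#1: (0,1):-1/XOO/..O/.XX*, (1,0):-1/X.O/O.O/.XX, (1,1):-1/X.O/.OO/.XX, (2,0):-1/X.O/..O/OXX
[XOO/..O/.XX] X move#2: (1,0):+1/XOO/X.O/.XX*, (1,1):+1/XOO/.XO/.XX, (2,0):+1/XOO/..O/XXX
[XOO/X.O/.XX] O move#3: (1,1):-1/XOO/XOO/.XX*, (2,0):-1/XOO/X.O/OXX
[XOO/XOO/.XX] X move#4: (2,0):+1/XOO/XOO/XXX*
[XOO/XOO/XXX] end (terminal -1, O#5); searched X.O/..O/.XX to 8

value(X.O/..O/.XX, O) = -1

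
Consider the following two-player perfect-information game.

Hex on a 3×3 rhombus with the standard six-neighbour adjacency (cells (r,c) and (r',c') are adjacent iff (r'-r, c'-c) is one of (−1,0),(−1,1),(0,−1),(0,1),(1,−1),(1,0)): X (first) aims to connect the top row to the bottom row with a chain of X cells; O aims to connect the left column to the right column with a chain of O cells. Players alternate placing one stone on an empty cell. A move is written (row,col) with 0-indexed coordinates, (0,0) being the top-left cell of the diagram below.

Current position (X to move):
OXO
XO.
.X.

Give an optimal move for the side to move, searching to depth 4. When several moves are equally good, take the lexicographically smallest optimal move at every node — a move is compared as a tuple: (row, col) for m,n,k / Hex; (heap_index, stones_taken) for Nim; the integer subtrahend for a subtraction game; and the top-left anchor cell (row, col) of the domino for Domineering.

X's best at [OXO/XO./.X.]: (2,0)

p1 X@[OXO/XO./.X.]: (1,2)[OXO/XOX/.X.]-1 (2,0)[OXO/XO./XX.]+1* (2,2)[OXO/XO./.XX]-1
p2 O@[OXO/XO./XX.] terminal -1; root [OXO/XO./.X.] d4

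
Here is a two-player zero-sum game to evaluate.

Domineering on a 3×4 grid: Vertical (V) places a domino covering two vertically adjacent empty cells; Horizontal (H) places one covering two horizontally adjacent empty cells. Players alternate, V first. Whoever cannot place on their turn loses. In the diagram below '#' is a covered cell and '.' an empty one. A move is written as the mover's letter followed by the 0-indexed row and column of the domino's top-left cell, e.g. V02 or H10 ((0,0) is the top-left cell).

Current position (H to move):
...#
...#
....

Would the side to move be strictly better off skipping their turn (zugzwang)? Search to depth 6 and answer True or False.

zugzwang(...#/...#/...., H) = False

[...#/...#/....] H move#1: H00:-1/##.#/...#/...., H01:-1/.###/...#/...., H10:+1/...#/##.#/....*, H11:+1/...#/.###/...., H20:-1/...#/...#/##.., H21:-1/...#/...#/.##., H22:-1/...#/...#/..##
[...#/##.#/....] V move#2: V02:-1/..##/####/....*, V12:-1/...#/####/..#.
[..##/####/....] H move#3: H00:+1/####/####/....*, H20:+1/..##/####/##.., H21:+1/..##/####/.##., H22:+1/..##/####/..##
[####/####/....] end (terminal -1, V#4); searched ...#/...#/.... to 6
if H skipped the turn, V would face:
~ [...#/...#/....] V move#1: V00:-1/#..#/#..#/...., V01:+1/.#.#/.#.#/....*, V02:-1/..##/..##/...., V10:-1/...#/#..#/#..., V11:+1/...#/.#.#/.#.., V12:-1/...#/..##/..#.
~ [.#.#/.#.#/....] H move#2: H20:-1/.#.#/.#.#/##..*, H21:-1/.#.#/.#.#/.##., H22:-1/.#.#/.#.#/..##
~ [.#.#/.#.#/##..] V move#3: V00:+1/##.#/##.#/##..*, V02:+1/.###/.###/##.., V12:+1/.#.#/.###/###.
~ [##.#/##.#/##..] H move#4: H22:-1/##.#/##.#/####*
~ [##.#/##.#/####] V move#5: V02:+1/####/####/####*
~ [####/####/####] end (terminal -1, H#6); searched ...#/...#/.... to 6
compare (H): move=+1 vs pass=-1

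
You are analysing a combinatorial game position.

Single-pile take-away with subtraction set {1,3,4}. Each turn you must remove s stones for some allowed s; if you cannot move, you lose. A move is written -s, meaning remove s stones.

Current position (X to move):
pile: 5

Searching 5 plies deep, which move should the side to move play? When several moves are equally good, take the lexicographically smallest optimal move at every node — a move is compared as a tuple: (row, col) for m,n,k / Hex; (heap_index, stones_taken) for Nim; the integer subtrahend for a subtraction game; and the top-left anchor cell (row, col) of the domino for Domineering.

X's best at [5]: -3

[5] X move#1: -1:-1/4, -3:+1/2*, -4:-1/1
[2] O move#2: -1:-1/1*
[1] X move#3: -1:+1/0*
[0] end (terminal -1, O#4); searched 5 to 5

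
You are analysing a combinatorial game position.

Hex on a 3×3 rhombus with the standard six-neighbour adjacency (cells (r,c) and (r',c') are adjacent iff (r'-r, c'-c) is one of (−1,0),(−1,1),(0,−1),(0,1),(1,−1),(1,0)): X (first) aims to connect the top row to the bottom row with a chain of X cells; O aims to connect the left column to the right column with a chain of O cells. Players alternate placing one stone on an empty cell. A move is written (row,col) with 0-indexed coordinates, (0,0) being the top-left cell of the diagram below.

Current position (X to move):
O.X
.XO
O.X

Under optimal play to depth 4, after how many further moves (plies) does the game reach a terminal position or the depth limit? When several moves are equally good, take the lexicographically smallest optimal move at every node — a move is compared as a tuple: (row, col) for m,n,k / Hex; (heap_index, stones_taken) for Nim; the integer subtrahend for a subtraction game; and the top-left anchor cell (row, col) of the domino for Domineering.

[O.X/.XO/O.X] X move#1: (0,1):-1/OXX/.XO/O.X, (1,0):-1/O.X/XXO/O.X, (2,1):+1/O.X/.XO/OXX*
[O.X/.XO/OXX] end (terminal -1, O#2); searched O.X/.XO/O.X to 4

PV length from [O.X/.XO/O.X]: 1 ply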